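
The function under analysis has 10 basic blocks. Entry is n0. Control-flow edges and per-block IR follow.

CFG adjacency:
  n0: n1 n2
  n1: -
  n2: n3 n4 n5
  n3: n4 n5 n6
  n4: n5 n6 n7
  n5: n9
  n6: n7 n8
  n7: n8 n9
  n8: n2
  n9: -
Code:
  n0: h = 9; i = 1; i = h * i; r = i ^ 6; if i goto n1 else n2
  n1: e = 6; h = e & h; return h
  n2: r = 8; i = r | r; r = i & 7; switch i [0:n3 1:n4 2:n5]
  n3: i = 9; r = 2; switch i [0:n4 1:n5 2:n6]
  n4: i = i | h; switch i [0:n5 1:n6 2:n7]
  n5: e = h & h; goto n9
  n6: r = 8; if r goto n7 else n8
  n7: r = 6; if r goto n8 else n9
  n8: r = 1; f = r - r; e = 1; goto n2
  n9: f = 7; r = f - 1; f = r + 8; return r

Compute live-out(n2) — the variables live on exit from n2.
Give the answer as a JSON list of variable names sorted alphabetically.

Answer: ["h", "i"]

Derivation:
def/use:
  n0: {h,i,r} / ∅
  n1: {e,h} / {h}
  n2: {i,r} / ∅
  n3: {i,r} / ∅
  n4: {i} / {h,i}
  n5: {e} / {h}
  n6: {r} / ∅
  n7: {r} / ∅
  n8: {e,f,r} / ∅
  n9: {f,r} / ∅

Liveness:
  n0: in=∅ out={h}
  n1: in={h} out=∅
  n2: in={h} out={h,i}
  n3: in={h} out={h,i}
  n4: in={h,i} out={h}
  n5: in={h} out=∅
  n6: in={h} out={h}
  n7: in={h} out={h}
  n8: in={h} out={h}
  n9: in=∅ out=∅

live-out(n2) = ["h", "i"]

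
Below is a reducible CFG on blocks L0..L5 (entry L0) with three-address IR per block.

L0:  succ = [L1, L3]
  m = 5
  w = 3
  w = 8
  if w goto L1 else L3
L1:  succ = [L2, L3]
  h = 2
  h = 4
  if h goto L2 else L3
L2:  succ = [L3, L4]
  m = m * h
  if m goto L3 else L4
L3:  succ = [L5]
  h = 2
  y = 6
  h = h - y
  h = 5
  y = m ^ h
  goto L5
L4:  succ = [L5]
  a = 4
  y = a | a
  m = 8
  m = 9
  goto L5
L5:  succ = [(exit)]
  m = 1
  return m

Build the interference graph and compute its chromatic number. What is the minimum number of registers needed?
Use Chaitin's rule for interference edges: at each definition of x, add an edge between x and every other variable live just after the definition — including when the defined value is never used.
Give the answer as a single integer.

def/use:
  L0: def={m,w} ue=∅
  L1: def={h} ue=∅
  L2: def={m} ue={h,m}
  L3: def={h,y} ue={m}
  L4: def={a,m,y} ue=∅
  L5: def={m} ue=∅

Live sets:
  live L0: ∅→{m}
  live L1: {m}→{h,m}
  live L2: {h,m}→{m}
  live L3: {m}→∅
  live L4: ∅→∅
  live L5: ∅→∅

Interference:
  a↔∅
  h↔{m,y}
  m↔{h,w,y}
  w↔{m}
  y↔{h,m}

Chromatic number:
  {h,m,y} pairwise interfere (3-clique) ⇒ χ ≥ 3
  assign a→c0 h→c1 m→c0 w→c1 y→c2 — no edge inside a register ⇒ χ ≤ 3
  χ = 3

Answer: 3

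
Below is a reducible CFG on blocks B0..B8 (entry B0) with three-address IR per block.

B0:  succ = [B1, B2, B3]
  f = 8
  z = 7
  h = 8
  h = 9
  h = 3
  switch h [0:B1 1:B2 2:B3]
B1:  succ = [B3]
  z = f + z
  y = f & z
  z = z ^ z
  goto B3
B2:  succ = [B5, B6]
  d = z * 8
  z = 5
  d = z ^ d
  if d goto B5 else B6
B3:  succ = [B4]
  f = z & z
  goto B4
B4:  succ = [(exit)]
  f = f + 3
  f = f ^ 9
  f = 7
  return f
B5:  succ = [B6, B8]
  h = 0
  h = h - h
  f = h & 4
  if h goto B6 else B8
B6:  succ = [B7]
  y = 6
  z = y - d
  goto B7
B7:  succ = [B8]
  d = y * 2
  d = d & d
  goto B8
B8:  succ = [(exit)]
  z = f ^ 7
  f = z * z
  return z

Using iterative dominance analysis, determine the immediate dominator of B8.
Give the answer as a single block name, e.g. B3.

Answer: B2

Analysis:
idom tree: B1←B0 B2←B0 B3←B0 B4←B3 B5←B2 B6←B2 B7←B6 B8←B2
Dom∩ at merges:
  B3: preds {B0,B1}: {B0} ∩ {B0,B1} = {B0}; idom=B0
  B6: preds {B2,B5}: {B0,B2} ∩ {B0,B2,B5} = {B0,B2}; idom=B2
  B8: preds {B5,B7}: {B0,B2,B5} ∩ {B0,B2,B6,B7} = {B0,B2}; idom=B2

idom(B8) = B2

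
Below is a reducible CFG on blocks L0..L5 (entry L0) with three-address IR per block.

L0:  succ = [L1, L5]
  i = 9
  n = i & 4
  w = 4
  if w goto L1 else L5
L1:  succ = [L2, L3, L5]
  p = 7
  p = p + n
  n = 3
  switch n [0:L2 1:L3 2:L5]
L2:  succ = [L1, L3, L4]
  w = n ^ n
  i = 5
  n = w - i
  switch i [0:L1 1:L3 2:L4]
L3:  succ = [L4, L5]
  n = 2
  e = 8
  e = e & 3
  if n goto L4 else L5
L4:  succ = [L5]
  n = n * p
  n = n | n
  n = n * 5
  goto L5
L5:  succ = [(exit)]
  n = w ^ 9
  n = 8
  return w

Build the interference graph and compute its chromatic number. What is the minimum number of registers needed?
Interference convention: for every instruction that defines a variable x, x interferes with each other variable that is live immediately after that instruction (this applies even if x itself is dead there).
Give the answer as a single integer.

Per-block:
  L0 def {i,n,w} use ∅
  L1 def {n,p} use {n}
  L2 def {i,n,w} use {n}
  L3 def {e,n} use ∅
  L4 def {n} use {n,p}
  L5 def {n} use {w}

Live sets:
  live L0: ∅→{n,w}
  live L1: {n,w}→{n,p,w}
  live L2: {n,p}→{n,p,w}
  live L3: {p,w}→{n,p,w}
  live L4: {n,p,w}→{w}
  live L5: {w}→∅

Interference:
  e: {n,p,w}
  i: {n,p,w}
  n: {e,i,p,w}
  p: {e,i,n,w}
  w: {e,i,n,p}

Registers:
  clique {e,n,p,w} ⇒ need ≥ 4
  4-colouring: c0={n}  c1={p}  c2={w}  c3={e,i}
  χ = 4

Answer: 4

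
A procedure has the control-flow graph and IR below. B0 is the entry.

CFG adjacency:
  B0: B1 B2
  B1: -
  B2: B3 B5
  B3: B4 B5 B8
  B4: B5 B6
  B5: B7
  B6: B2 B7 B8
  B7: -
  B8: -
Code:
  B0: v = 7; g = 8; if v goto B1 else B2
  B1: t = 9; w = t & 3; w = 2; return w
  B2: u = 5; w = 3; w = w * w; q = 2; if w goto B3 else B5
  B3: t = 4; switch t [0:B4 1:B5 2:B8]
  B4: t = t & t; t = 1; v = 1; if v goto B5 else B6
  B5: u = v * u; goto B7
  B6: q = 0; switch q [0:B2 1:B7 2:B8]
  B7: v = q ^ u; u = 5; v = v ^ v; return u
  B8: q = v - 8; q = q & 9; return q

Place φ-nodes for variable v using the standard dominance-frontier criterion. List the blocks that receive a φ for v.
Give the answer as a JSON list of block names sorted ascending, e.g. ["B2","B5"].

idom tree: B1←B0 B2←B0 B3←B2 B4←B3 B5←B2 B6←B4 B7←B2 B8←B3
Dom at joins:
  B2: preds {B0,B6}: {B0} ∩ {B0,B2,B3,B4,B6} = {B0}; idom=B0
  B5: preds {B2,B3,B4}: {B0,B2} ∩ {B0,B2,B3} ∩ {B0,B2,B3,B4} = {B0,B2}; idom=B2
  B7: preds {B5,B6}: {B0,B2,B5} ∩ {B0,B2,B3,B4,B6} = {B0,B2}; idom=B2
  B8: preds {B3,B6}: {B0,B2,B3} ∩ {B0,B2,B3,B4,B6} = {B0,B2,B3}; idom=B3

Frontier:
  B2←B0: walk · to B0
  B2←B6: walk B6→B4→B3→B2 to B0
  B5←B2: walk · to B2
  B5←B3: walk B3 to B2
  B5←B4: walk B4→B3 to B2
  B7←B5: walk B5 to B2
  B7←B6: walk B6→B4→B3 to B2
  B8←B3: walk · to B3
  B8←B6: walk B6→B4 to B3
  B0: DF=∅
  B1: DF=∅
  B2: DF={B2}
  B3: DF={B2,B5,B7}
  B4: DF={B2,B5,B7,B8}
  B5: DF={B7}
  B6: DF={B2,B7,B8}
  B7: DF=∅
  B8: DF=∅

φ for v: defs {B0,B4,B7}
  DF⁺ = {B2,B5,B7,B8}

Answer: ["B2", "B5", "B7", "B8"]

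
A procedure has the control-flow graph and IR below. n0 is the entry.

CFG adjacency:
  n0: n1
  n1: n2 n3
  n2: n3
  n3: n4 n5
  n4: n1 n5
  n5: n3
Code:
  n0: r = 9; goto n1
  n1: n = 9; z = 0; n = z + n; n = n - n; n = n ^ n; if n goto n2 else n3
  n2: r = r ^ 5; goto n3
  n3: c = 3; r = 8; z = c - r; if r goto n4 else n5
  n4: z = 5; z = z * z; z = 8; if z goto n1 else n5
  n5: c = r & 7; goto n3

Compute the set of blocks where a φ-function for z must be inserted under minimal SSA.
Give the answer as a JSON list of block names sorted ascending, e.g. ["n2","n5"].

idom tree: n1←n0 n2←n1 n3←n1 n4←n3 n5←n3
Dom at joins:
  n1: preds {n0,n4}: {n0} ∩ {n0,n1,n3,n4} = {n0}; idom=n0
  n3: preds {n1,n2,n5}: {n0,n1} ∩ {n0,n1,n2} ∩ {n0,n1,n3,n5} = {n0,n1}; idom=n1
  n5: preds {n3,n4}: {n0,n1,n3} ∩ {n0,n1,n3,n4} = {n0,n1,n3}; idom=n3

Frontier:
  n1←n0: walk · to n0
  n1←n4: walk n4→n3→n1 to n0
  n3←n1: walk · to n1
  n3←n2: walk n2 to n1
  n3←n5: walk n5→n3 to n1
  n5←n3: walk · to n3
  n5←n4: walk n4 to n3
  n0: DF=∅
  n1: DF={n1}
  n2: DF={n3}
  n3: DF={n1,n3}
  n4: DF={n1,n5}
  n5: DF={n3}

φ for z: defs {n1,n3,n4}
  DF⁺ = {n1,n3,n5}

Answer: ["n1", "n3", "n5"]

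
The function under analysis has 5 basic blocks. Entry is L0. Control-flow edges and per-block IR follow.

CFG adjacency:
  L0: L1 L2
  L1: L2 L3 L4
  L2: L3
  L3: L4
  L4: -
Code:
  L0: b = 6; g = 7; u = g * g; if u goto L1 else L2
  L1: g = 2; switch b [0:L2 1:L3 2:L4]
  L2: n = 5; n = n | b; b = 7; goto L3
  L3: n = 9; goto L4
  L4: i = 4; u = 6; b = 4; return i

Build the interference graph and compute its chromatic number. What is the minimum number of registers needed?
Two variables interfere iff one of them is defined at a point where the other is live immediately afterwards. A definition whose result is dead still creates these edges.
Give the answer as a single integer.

def/use:
  L0: {b,g,u} / ∅
  L1: {g} / {b}
  L2: {b,n} / {b}
  L3: {n} / ∅
  L4: {b,i,u} / ∅

Liveness:
  L0: in=∅ out={b}
  L1: in={b} out={b}
  L2: in={b} out=∅
  L3: in=∅ out=∅
  L4: in=∅ out=∅

Conflict graph:
  b↔{g,i,n,u}
  g↔{b}
  i↔{b,u}
  n↔{b}
  u↔{b,i}

Registers:
  lower bound: {b,i,u} mutually conflict ⇒ χ ≥ 3
  assign b→c0 g→c1 i→c1 n→c1 u→c2 — no edge inside a register ⇒ χ ≤ 3
  χ = 3

Answer: 3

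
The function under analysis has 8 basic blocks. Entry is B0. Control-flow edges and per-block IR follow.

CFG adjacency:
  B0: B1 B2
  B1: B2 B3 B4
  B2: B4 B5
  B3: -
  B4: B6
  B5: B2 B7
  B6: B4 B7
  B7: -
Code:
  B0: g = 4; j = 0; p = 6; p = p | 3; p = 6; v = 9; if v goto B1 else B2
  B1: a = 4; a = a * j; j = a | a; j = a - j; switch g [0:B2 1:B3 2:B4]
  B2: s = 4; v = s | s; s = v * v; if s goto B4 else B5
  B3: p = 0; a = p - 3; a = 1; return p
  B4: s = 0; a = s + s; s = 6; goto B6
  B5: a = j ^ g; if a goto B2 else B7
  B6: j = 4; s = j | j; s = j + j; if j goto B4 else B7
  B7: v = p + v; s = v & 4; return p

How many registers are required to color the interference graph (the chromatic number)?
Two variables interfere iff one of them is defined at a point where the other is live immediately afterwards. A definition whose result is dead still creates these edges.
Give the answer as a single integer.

Per-block:
  B0: {g,j,p,v} / ∅
  B1: {a,j} / {g,j}
  B2: {s,v} / ∅
  B3: {a,p} / ∅
  B4: {a,s} / ∅
  B5: {a} / {g,j}
  B6: {j,s} / ∅
  B7: {s,v} / {p,v}

Live sets:
  B0: in=∅ out={g,j,p,v}
  B1: in={g,j,p,v} out={g,j,p,v}
  B2: in={g,j,p} out={g,j,p,v}
  B3: in=∅ out=∅
  B4: in={p,v} out={p,v}
  B5: in={g,j,p,v} out={g,j,p,v}
  B6: in={p,v} out={p,v}
  B7: in={p,v} out=∅

Conflict graph:
  a↔{g,j,p,v}
  g↔{a,j,p,s,v}
  j↔{a,g,p,s,v}
  p↔{a,g,j,s,v}
  s↔{g,j,p,v}
  v↔{a,g,j,p,s}

Colouring:
  {a,g,j,p,v} pairwise interfere (5-clique) ⇒ χ ≥ 5
  assign a→R4 g→R0 j→R1 p→R2 s→R4 v→R3 — no edge inside a register ⇒ χ ≤ 5
  χ = 5

Answer: 5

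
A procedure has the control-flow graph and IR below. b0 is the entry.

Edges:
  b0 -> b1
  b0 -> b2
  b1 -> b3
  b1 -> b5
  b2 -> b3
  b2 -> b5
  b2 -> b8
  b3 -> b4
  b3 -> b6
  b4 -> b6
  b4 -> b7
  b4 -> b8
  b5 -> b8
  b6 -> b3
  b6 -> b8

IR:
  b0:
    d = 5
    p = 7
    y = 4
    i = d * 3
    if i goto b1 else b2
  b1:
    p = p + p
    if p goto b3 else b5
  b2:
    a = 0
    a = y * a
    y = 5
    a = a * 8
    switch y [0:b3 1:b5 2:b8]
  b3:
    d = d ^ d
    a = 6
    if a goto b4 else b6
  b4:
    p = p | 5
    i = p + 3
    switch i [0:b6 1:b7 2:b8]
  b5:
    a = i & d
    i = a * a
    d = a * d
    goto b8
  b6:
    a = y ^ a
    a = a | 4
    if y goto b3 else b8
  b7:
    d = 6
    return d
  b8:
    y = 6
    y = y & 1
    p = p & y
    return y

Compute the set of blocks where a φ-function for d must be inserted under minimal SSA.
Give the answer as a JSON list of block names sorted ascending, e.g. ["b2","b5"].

idom tree: b1←b0 b2←b0 b3←b0 b4←b3 b5←b0 b6←b3 b7←b4 b8←b0
Dom at joins:
  b3: preds {b1,b2,b6}: {b0,b1} ∩ {b0,b2} ∩ {b0,b3,b6} = {b0}; idom=b0
  b5: preds {b1,b2}: {b0,b1} ∩ {b0,b2} = {b0}; idom=b0
  b6: preds {b3,b4}: {b0,b3} ∩ {b0,b3,b4} = {b0,b3}; idom=b3
  b8: preds {b2,b4,b5,b6}: {b0,b2} ∩ {b0,b3,b4} ∩ {b0,b5} ∩ {b0,b3,b6} = {b0}; idom=b0

DF walk-up:
  join b3 pred b1: b1 stop@b0
  join b3 pred b2: b2 stop@b0
  join b3 pred b6: b6→b3 stop@b0
  join b5 pred b1: b1 stop@b0
  join b5 pred b2: b2 stop@b0
  join b6 pred b3: · stop@b3
  join b6 pred b4: b4 stop@b3
  join b8 pred b2: b2 stop@b0
  join b8 pred b4: b4→b3 stop@b0
  join b8 pred b5: b5 stop@b0
  join b8 pred b6: b6→b3 stop@b0
  b0: DF=∅
  b1: DF={b3,b5}
  b2: DF={b3,b5,b8}
  b3: DF={b3,b8}
  b4: DF={b6,b8}
  b5: DF={b8}
  b6: DF={b3,b8}
  b7: DF=∅
  b8: DF=∅

φ for d: defs {b0,b3,b5,b7}
  DF⁺ = {b3,b8}

Answer: ["b3", "b8"]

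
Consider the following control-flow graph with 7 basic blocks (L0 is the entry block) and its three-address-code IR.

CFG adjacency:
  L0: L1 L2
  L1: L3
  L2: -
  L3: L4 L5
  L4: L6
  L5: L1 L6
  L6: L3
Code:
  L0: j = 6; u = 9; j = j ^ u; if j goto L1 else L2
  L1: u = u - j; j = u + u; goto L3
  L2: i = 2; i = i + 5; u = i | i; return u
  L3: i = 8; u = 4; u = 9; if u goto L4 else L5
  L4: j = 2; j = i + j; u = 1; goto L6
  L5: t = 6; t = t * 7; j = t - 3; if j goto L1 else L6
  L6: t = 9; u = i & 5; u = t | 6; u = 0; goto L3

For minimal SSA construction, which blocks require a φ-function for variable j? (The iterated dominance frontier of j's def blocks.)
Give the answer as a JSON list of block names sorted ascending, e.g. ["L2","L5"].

Answer: ["L1", "L3", "L6"]

Derivation:
idom tree: L1←L0 L2←L0 L3←L1 L4←L3 L5←L3 L6←L3
Dom at joins:
  L1: preds {L0,L5}: {L0} ∩ {L0,L1,L3,L5} = {L0}; idom=L0
  L3: preds {L1,L6}: {L0,L1} ∩ {L0,L1,L3,L6} = {L0,L1}; idom=L1
  L6: preds {L4,L5}: {L0,L1,L3,L4} ∩ {L0,L1,L3,L5} = {L0,L1,L3}; idom=L3

Frontier:
  L1←L0: walk · to L0
  L1←L5: walk L5→L3→L1 to L0
  L3←L1: walk · to L1
  L3←L6: walk L6→L3 to L1
  L6←L4: walk L4 to L3
  L6←L5: walk L5 to L3
  L0: DF=∅
  L1: DF={L1}
  L2: DF=∅
  L3: DF={L1,L3}
  L4: DF={L6}
  L5: DF={L1,L6}
  L6: DF={L3}

φ for j: defs {L0,L1,L4,L5}
  DF⁺ = {L1,L3,L6}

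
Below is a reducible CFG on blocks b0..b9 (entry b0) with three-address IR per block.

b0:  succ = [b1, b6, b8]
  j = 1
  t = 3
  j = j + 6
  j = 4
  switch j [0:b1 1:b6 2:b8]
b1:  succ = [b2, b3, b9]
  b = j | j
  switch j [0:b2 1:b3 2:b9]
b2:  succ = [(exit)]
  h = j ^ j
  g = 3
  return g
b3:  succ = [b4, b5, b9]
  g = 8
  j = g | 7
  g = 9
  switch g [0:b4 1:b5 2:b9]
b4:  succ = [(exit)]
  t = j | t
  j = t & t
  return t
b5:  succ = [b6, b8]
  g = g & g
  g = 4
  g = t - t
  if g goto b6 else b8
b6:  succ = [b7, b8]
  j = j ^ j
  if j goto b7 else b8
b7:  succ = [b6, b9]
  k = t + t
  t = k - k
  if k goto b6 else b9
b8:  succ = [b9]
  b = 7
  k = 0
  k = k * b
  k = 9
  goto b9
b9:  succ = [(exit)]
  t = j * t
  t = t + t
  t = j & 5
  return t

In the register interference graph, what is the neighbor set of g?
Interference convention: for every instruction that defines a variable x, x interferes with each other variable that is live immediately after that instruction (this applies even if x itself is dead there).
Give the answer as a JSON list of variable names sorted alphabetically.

Answer: ["j", "t"]

Analysis:
Per-block:
  b0 def {j,t} use ∅
  b1 def {b} use {j}
  b2 def {g,h} use {j}
  b3 def {g,j} use ∅
  b4 def {j,t} use {j,t}
  b5 def {g} use {g,t}
  b6 def {j} use {j}
  b7 def {k,t} use {t}
  b8 def {b,k} use ∅
  b9 def {t} use {j,t}

Liveness:
  b0: in=∅ out={j,t}
  b1: in={j,t} out={j,t}
  b2: in={j} out=∅
  b3: in={t} out={g,j,t}
  b4: in={j,t} out=∅
  b5: in={g,j,t} out={j,t}
  b6: in={j,t} out={j,t}
  b7: in={j,t} out={j,t}
  b8: in={j,t} out={j,t}
  b9: in={j,t} out=∅

Conflict graph:
  b: {j,k,t}
  g: {j,t}
  h: ∅
  j: {b,g,k,t}
  k: {b,j,t}
  t: {b,g,j,k}

N(g) = ["j", "t"]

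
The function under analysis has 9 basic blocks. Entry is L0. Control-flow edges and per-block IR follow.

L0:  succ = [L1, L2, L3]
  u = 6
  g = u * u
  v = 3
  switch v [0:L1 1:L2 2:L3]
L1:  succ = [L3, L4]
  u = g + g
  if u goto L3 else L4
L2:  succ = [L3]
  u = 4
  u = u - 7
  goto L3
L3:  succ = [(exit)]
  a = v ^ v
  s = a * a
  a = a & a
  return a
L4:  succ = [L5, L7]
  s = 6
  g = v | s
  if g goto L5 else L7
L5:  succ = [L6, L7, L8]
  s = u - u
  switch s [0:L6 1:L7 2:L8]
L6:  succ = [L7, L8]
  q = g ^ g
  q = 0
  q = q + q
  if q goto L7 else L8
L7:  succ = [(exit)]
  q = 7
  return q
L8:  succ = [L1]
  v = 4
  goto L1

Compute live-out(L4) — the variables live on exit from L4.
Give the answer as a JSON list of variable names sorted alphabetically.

Answer: ["g", "u"]

Working:
Block summaries:
  L0 def {g,u,v} use ∅
  L1 def {u} use {g}
  L2 def {u} use ∅
  L3 def {a,s} use {v}
  L4 def {g,s} use {v}
  L5 def {s} use {u}
  L6 def {q} use {g}
  L7 def {q} use ∅
  L8 def {v} use ∅

Live sets:
  live L0: ∅→{g,v}
  live L1: {g,v}→{u,v}
  live L2: {v}→{v}
  live L3: {v}→∅
  live L4: {u,v}→{g,u}
  live L5: {g,u}→{g}
  live L6: {g}→{g}
  live L7: ∅→∅
  live L8: {g}→{g,v}

live-out(L4) = ["g", "u"]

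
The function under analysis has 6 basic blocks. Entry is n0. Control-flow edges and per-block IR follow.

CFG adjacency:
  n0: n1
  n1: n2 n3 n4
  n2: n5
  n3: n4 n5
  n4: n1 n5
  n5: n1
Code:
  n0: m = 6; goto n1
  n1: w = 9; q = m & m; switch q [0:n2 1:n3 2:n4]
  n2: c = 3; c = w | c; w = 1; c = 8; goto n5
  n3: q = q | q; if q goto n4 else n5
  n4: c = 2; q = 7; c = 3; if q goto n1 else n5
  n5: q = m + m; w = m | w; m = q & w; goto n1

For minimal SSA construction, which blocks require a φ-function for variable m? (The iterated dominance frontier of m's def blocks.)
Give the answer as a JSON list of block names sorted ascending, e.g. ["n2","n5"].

idom tree: n1←n0 n2←n1 n3←n1 n4←n1 n5←n1
Dom∩ at merges:
  n1: preds {n0,n4,n5}: {n0} ∩ {n0,n1,n4} ∩ {n0,n1,n5} = {n0}; idom=n0
  n4: preds {n1,n3}: {n0,n1} ∩ {n0,n1,n3} = {n0,n1}; idom=n1
  n5: preds {n2,n3,n4}: {n0,n1,n2} ∩ {n0,n1,n3} ∩ {n0,n1,n4} = {n0,n1}; idom=n1

DF walk-up:
  n1←n0: walk · to n0
  n1←n4: walk n4→n1 to n0
  n1←n5: walk n5→n1 to n0
  n4←n1: walk · to n1
  n4←n3: walk n3 to n1
  n5←n2: walk n2 to n1
  n5←n3: walk n3 to n1
  n5←n4: walk n4 to n1
  n0: DF=∅
  n1: DF={n1}
  n2: DF={n5}
  n3: DF={n4,n5}
  n4: DF={n1,n5}
  n5: DF={n1}

φ for m: defs {n0,n5}
  DF⁺ = {n1}

Answer: ["n1"]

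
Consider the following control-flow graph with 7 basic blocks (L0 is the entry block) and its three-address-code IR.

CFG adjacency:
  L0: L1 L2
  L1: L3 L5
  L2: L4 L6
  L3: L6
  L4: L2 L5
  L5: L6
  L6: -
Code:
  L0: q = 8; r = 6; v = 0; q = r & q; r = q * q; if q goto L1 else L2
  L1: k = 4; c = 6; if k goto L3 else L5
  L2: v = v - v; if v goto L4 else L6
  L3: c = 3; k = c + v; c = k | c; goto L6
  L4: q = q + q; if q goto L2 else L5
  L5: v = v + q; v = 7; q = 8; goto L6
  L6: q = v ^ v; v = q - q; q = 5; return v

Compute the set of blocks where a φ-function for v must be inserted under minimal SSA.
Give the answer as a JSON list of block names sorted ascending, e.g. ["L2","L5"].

Answer: ["L2", "L5", "L6"]

Working:
idom tree: L1←L0 L2←L0 L3←L1 L4←L2 L5←L0 L6←L0
Join-block Dom:
  L2: preds {L0,L4}: {L0} ∩ {L0,L2,L4} = {L0}; idom=L0
  L5: preds {L1,L4}: {L0,L1} ∩ {L0,L2,L4} = {L0}; idom=L0
  L6: preds {L2,L3,L5}: {L0,L2} ∩ {L0,L1,L3} ∩ {L0,L5} = {L0}; idom=L0

DF walk-up:
  join L2 pred L0: · stop@L0
  join L2 pred L4: L4→L2 stop@L0
  join L5 pred L1: L1 stop@L0
  join L5 pred L4: L4→L2 stop@L0
  join L6 pred L2: L2 stop@L0
  join L6 pred L3: L3→L1 stop@L0
  join L6 pred L5: L5 stop@L0
  L0: DF=∅
  L1: DF={L5,L6}
  L2: DF={L2,L5,L6}
  L3: DF={L6}
  L4: DF={L2,L5}
  L5: DF={L6}
  L6: DF=∅

φ for v: defs {L0,L2,L5,L6}
  DF⁺ = {L2,L5,L6}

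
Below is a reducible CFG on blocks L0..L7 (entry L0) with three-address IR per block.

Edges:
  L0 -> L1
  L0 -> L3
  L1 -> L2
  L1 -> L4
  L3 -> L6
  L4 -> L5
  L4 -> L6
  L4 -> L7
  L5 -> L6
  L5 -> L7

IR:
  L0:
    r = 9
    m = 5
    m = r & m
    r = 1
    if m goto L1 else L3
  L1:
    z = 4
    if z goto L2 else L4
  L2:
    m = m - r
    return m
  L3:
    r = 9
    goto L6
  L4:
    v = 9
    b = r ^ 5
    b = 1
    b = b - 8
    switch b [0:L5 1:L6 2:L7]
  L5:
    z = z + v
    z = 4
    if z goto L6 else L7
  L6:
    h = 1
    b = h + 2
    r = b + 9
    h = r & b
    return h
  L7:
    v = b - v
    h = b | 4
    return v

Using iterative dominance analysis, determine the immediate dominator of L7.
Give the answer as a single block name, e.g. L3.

Answer: L4

Working:
idom tree: L1←L0 L2←L1 L3←L0 L4←L1 L5←L4 L6←L0 L7←L4
Dom at joins:
  L6: preds {L3,L4,L5}: {L0,L3} ∩ {L0,L1,L4} ∩ {L0,L1,L4,L5} = {L0}; idom=L0
  L7: preds {L4,L5}: {L0,L1,L4} ∩ {L0,L1,L4,L5} = {L0,L1,L4}; idom=L4

idom(L7) = L4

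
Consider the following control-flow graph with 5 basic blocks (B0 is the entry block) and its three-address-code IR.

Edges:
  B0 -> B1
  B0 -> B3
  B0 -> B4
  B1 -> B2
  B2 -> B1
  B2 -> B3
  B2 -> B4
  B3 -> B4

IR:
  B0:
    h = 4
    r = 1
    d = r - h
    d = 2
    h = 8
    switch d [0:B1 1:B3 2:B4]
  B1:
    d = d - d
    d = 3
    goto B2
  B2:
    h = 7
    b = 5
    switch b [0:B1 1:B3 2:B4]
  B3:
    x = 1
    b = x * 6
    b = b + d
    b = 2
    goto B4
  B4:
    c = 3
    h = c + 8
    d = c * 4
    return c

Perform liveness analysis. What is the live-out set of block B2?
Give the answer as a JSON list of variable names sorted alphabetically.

Block summaries:
  B0: def={d,h,r} ue=∅
  B1: def={d} ue={d}
  B2: def={b,h} ue=∅
  B3: def={b,x} ue={d}
  B4: def={c,d,h} ue=∅

Live sets:
  live B0: ∅→{d}
  live B1: {d}→{d}
  live B2: {d}→{d}
  live B3: {d}→∅
  live B4: ∅→∅

live-out(B2) = ["d"]

Answer: ["d"]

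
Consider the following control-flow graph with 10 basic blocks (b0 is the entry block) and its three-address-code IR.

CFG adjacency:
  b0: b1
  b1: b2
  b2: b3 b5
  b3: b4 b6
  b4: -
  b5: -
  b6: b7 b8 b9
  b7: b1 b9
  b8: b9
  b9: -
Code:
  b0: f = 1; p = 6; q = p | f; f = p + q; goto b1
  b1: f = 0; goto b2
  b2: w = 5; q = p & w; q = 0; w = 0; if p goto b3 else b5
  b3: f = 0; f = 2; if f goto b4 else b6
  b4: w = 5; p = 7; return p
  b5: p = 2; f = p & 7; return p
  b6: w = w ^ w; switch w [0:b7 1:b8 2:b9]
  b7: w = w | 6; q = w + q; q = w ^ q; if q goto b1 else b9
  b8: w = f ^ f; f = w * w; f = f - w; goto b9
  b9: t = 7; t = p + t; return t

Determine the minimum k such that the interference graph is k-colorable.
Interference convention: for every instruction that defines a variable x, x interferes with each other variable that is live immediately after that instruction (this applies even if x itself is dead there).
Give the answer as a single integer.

Answer: 4

Working:
Block summaries:
  b0: {f,p,q} / ∅
  b1: {f} / ∅
  b2: {q,w} / {p}
  b3: {f} / ∅
  b4: {p,w} / ∅
  b5: {f,p} / ∅
  b6: {w} / {w}
  b7: {q,w} / {q,w}
  b8: {f,w} / {f}
  b9: {t} / {p}

Live sets:
  b0: in=∅ out={p}
  b1: in={p} out={p}
  b2: in={p} out={p,q,w}
  b3: in={p,q,w} out={f,p,q,w}
  b4: in=∅ out=∅
  b5: in=∅ out=∅
  b6: in={f,p,q,w} out={f,p,q,w}
  b7: in={p,q,w} out={p}
  b8: in={f,p} out={p}
  b9: in={p} out=∅

Conflict graph:
  f: {p,q,w}
  p: {f,q,t,w}
  q: {f,p,w}
  t: {p}
  w: {f,p,q}

Registers:
  lower bound: {f,p,q,w} mutually conflict ⇒ χ ≥ 4
  assign f→c1 p→c0 q→c2 t→c1 w→c3 — no edge inside a register ⇒ χ ≤ 4
  χ = 4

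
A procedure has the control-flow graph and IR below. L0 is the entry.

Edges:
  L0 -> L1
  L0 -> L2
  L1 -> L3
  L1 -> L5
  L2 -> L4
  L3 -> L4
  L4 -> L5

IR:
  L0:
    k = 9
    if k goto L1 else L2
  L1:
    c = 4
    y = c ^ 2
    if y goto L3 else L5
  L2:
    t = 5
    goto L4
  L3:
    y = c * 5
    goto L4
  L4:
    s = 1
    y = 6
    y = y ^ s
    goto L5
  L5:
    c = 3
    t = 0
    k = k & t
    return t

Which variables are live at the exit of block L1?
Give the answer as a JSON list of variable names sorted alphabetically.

Answer: ["c", "k"]

Working:
def/use:
  L0 def {k} use ∅
  L1 def {c,y} use ∅
  L2 def {t} use ∅
  L3 def {y} use {c}
  L4 def {s,y} use ∅
  L5 def {c,k,t} use {k}

Backward fixpoint:
  live L0: ∅→{k}
  live L1: {k}→{c,k}
  live L2: {k}→{k}
  live L3: {c,k}→{k}
  live L4: {k}→{k}
  live L5: {k}→∅

live-out(L1) = ["c", "k"]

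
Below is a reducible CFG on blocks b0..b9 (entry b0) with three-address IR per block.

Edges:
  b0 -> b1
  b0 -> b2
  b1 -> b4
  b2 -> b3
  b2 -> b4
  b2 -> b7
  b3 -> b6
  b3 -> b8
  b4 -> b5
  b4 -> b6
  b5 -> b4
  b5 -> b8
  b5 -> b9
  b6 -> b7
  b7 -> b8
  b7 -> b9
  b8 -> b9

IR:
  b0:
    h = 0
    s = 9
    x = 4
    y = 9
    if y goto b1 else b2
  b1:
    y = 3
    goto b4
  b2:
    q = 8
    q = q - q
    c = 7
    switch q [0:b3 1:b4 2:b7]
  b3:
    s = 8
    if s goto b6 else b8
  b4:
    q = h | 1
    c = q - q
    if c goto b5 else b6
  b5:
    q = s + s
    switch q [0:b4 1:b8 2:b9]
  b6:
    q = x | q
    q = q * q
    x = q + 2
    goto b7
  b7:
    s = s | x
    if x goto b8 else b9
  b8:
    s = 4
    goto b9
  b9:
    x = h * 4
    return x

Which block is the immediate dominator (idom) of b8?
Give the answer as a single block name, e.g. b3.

Answer: b0

Derivation:
idom tree: b1←b0 b2←b0 b3←b2 b4←b0 b5←b4 b6←b0 b7←b0 b8←b0 b9←b0
Join-block Dom:
  b4: preds {b1,b2,b5}: {b0,b1} ∩ {b0,b2} ∩ {b0,b4,b5} = {b0}; idom=b0
  b6: preds {b3,b4}: {b0,b2,b3} ∩ {b0,b4} = {b0}; idom=b0
  b7: preds {b2,b6}: {b0,b2} ∩ {b0,b6} = {b0}; idom=b0
  b8: preds {b3,b5,b7}: {b0,b2,b3} ∩ {b0,b4,b5} ∩ {b0,b7} = {b0}; idom=b0
  b9: preds {b5,b7,b8}: {b0,b4,b5} ∩ {b0,b7} ∩ {b0,b8} = {b0}; idom=b0

idom(b8) = b0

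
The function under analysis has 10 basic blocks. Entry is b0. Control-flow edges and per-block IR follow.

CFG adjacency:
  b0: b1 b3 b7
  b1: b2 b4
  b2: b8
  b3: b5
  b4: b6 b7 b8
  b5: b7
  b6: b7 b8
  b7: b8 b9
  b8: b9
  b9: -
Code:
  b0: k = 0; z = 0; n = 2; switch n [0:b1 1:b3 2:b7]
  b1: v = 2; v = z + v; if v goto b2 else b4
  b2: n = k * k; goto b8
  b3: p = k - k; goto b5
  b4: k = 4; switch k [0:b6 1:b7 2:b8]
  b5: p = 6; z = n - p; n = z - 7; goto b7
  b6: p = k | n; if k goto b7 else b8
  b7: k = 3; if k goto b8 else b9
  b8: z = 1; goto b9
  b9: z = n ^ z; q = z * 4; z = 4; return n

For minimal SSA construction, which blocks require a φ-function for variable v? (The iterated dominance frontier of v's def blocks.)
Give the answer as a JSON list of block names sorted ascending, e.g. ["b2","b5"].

Answer: ["b7", "b8", "b9"]

Working:
idom tree: b1←b0 b2←b1 b3←b0 b4←b1 b5←b3 b6←b4 b7←b0 b8←b0 b9←b0
Join-block Dom:
  b7: preds {b0,b4,b5,b6}: {b0} ∩ {b0,b1,b4} ∩ {b0,b3,b5} ∩ {b0,b1,b4,b6} = {b0}; idom=b0
  b8: preds {b2,b4,b6,b7}: {b0,b1,b2} ∩ {b0,b1,b4} ∩ {b0,b1,b4,b6} ∩ {b0,b7} = {b0}; idom=b0
  b9: preds {b7,b8}: {b0,b7} ∩ {b0,b8} = {b0}; idom=b0

Frontier:
  join b7 pred b0: · stop@b0
  join b7 pred b4: b4→b1 stop@b0
  join b7 pred b5: b5→b3 stop@b0
  join b7 pred b6: b6→b4→b1 stop@b0
  join b8 pred b2: b2→b1 stop@b0
  join b8 pred b4: b4→b1 stop@b0
  join b8 pred b6: b6→b4→b1 stop@b0
  join b8 pred b7: b7 stop@b0
  join b9 pred b7: b7 stop@b0
  join b9 pred b8: b8 stop@b0
  b0: DF=∅
  b1: DF={b7,b8}
  b2: DF={b8}
  b3: DF={b7}
  b4: DF={b7,b8}
  b5: DF={b7}
  b6: DF={b7,b8}
  b7: DF={b8,b9}
  b8: DF={b9}
  b9: DF=∅

φ for v: defs {b1}
  DF⁺ = {b7,b8,b9}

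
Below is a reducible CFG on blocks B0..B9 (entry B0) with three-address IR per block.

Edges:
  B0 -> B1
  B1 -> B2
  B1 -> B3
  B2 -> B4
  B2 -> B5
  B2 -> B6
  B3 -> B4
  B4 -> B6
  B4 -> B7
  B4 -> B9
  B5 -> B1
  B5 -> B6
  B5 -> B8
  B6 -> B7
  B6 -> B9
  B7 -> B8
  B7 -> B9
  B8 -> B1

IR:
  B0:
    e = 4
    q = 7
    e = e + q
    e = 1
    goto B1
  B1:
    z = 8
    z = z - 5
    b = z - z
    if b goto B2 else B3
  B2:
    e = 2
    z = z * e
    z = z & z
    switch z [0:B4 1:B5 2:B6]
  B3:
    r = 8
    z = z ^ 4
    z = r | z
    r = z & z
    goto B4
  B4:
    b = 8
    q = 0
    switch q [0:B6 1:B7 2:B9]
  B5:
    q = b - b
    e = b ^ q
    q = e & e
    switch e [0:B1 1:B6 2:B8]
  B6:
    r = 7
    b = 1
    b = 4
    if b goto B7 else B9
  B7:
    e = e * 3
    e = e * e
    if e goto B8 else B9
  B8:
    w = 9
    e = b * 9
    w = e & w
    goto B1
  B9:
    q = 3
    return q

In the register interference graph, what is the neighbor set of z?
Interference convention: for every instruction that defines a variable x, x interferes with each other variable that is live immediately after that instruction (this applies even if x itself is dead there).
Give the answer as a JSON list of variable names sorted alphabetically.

Answer: ["b", "e", "r"]

Derivation:
def/use:
  B0 def {e,q} use ∅
  B1 def {b,z} use ∅
  B2 def {e,z} use {z}
  B3 def {r,z} use {z}
  B4 def {b,q} use ∅
  B5 def {e,q} use {b}
  B6 def {b,r} use ∅
  B7 def {e} use {e}
  B8 def {e,w} use {b}
  B9 def {q} use ∅

Backward fixpoint:
  live B0: ∅→{e}
  live B1: {e}→{b,e,z}
  live B2: {b,z}→{b,e}
  live B3: {e,z}→{e}
  live B4: {e}→{b,e}
  live B5: {b}→{b,e}
  live B6: {e}→{b,e}
  live B7: {b,e}→{b}
  live B8: {b}→{e}
  live B9: ∅→∅

Interfere edges:
  b: {e,q,w,z}
  e: {b,q,r,w,z}
  q: {b,e}
  r: {e,z}
  w: {b,e}
  z: {b,e,r}

N(z) = ["b", "e", "r"]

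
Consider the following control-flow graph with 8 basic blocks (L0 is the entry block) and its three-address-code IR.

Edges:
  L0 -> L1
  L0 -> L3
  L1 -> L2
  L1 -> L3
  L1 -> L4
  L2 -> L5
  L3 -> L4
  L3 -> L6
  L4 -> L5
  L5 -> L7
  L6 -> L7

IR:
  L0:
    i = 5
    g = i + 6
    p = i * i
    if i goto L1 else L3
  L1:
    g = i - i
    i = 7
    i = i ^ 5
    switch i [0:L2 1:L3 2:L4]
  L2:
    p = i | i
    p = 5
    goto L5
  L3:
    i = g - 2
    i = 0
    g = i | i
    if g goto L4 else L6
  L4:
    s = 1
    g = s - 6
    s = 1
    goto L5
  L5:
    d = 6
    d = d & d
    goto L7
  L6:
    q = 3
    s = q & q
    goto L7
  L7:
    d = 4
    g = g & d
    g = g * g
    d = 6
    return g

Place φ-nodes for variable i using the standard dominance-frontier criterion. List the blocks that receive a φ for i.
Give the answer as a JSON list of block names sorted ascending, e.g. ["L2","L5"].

Answer: ["L3", "L4", "L5", "L7"]

Analysis:
idom tree: L1←L0 L2←L1 L3←L0 L4←L0 L5←L0 L6←L3 L7←L0
Join-block Dom:
  L3: preds {L0,L1}: {L0} ∩ {L0,L1} = {L0}; idom=L0
  L4: preds {L1,L3}: {L0,L1} ∩ {L0,L3} = {L0}; idom=L0
  L5: preds {L2,L4}: {L0,L1,L2} ∩ {L0,L4} = {L0}; idom=L0
  L7: preds {L5,L6}: {L0,L5} ∩ {L0,L3,L6} = {L0}; idom=L0

DF walk-up:
  join L3 pred L0: · stop@L0
  join L3 pred L1: L1 stop@L0
  join L4 pred L1: L1 stop@L0
  join L4 pred L3: L3 stop@L0
  join L5 pred L2: L2→L1 stop@L0
  join L5 pred L4: L4 stop@L0
  join L7 pred L5: L5 stop@L0
  join L7 pred L6: L6→L3 stop@L0
  DF(L0)=∅
  DF(L1)={L3,L4,L5}
  DF(L2)={L5}
  DF(L3)={L4,L7}
  DF(L4)={L5}
  DF(L5)={L7}
  DF(L6)={L7}
  DF(L7)=∅

φ for i: defs {L0,L1,L3}
  DF⁺ = {L3,L4,L5,L7}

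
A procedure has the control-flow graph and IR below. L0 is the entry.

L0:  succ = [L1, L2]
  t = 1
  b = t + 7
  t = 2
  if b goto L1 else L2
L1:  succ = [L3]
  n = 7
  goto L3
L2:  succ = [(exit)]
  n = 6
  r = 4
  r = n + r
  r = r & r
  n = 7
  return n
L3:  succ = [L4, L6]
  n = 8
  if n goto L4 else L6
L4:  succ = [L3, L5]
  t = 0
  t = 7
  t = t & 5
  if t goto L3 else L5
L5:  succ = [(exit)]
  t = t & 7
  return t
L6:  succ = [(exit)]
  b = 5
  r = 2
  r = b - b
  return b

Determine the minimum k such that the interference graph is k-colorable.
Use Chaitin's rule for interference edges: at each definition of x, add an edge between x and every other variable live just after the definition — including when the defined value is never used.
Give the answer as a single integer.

Answer: 2

Analysis:
Block summaries:
  L0: def={b,t} ue=∅
  L1: def={n} ue=∅
  L2: def={n,r} ue=∅
  L3: def={n} ue=∅
  L4: def={t} ue=∅
  L5: def={t} ue={t}
  L6: def={b,r} ue=∅

Liveness:
  L0: in=∅ out=∅
  L1: in=∅ out=∅
  L2: in=∅ out=∅
  L3: in=∅ out=∅
  L4: in=∅ out={t}
  L5: in={t} out=∅
  L6: in=∅ out=∅

Conflict graph:
  b: {r,t}
  n: {r}
  r: {b,n}
  t: {b}

Colouring:
  {b,r} pairwise interfere (2-clique) ⇒ χ ≥ 2
  assign b→c0 n→c0 r→c1 t→c1 — no edge inside a register ⇒ χ ≤ 2
  χ = 2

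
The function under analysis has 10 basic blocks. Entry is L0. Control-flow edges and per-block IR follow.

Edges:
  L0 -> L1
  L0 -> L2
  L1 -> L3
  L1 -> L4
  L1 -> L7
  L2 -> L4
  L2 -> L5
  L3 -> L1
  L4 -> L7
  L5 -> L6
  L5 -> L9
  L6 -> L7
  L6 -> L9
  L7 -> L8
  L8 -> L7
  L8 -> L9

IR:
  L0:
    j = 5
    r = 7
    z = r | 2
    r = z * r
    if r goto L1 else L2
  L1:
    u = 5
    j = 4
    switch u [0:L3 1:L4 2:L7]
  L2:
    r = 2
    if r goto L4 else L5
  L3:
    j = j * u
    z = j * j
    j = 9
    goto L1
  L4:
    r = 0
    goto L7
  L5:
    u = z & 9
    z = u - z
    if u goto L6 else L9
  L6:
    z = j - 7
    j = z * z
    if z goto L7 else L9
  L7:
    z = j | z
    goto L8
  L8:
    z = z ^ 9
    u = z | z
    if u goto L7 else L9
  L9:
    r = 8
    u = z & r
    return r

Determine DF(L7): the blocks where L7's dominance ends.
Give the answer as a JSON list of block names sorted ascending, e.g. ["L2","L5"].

idom tree: L1←L0 L2←L0 L3←L1 L4←L0 L5←L2 L6←L5 L7←L0 L8←L7 L9←L0
Dom∩ at merges:
  L1: preds {L0,L3}: {L0} ∩ {L0,L1,L3} = {L0}; idom=L0
  L4: preds {L1,L2}: {L0,L1} ∩ {L0,L2} = {L0}; idom=L0
  L7: preds {L1,L4,L6,L8}: {L0,L1} ∩ {L0,L4} ∩ {L0,L2,L5,L6} ∩ {L0,L7,L8} = {L0}; idom=L0
  L9: preds {L5,L6,L8}: {L0,L2,L5} ∩ {L0,L2,L5,L6} ∩ {L0,L7,L8} = {L0}; idom=L0

DF walk-up:
  L1←L0: walk · to L0
  L1←L3: walk L3→L1 to L0
  L4←L1: walk L1 to L0
  L4←L2: walk L2 to L0
  L7←L1: walk L1 to L0
  L7←L4: walk L4 to L0
  L7←L6: walk L6→L5→L2 to L0
  L7←L8: walk L8→L7 to L0
  L9←L5: walk L5→L2 to L0
  L9←L6: walk L6→L5→L2 to L0
  L9←L8: walk L8→L7 to L0
  DF(L0)=∅
  DF(L1)={L1,L4,L7}
  DF(L2)={L4,L7,L9}
  DF(L3)={L1}
  DF(L4)={L7}
  DF(L5)={L7,L9}
  DF(L6)={L7,L9}
  DF(L7)={L7,L9}
  DF(L8)={L7,L9}
  DF(L9)=∅

DF(L7) = ["L7", "L9"]

Answer: ["L7", "L9"]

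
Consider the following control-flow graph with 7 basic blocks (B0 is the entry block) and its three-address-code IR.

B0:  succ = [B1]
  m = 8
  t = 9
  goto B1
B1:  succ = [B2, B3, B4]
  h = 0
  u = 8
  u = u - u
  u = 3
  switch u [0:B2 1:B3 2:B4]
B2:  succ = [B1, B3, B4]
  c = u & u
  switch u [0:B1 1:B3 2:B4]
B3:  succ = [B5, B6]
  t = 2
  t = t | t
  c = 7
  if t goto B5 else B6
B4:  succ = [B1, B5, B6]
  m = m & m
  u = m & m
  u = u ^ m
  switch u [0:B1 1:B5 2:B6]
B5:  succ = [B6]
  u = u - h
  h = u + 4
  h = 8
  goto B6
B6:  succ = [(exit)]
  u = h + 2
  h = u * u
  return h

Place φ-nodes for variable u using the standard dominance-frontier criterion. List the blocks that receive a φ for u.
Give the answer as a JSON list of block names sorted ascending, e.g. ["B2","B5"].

idom tree: B1←B0 B2←B1 B3←B1 B4←B1 B5←B1 B6←B1
Join-block Dom:
  B1: preds {B0,B2,B4}: {B0} ∩ {B0,B1,B2} ∩ {B0,B1,B4} = {B0}; idom=B0
  B3: preds {B1,B2}: {B0,B1} ∩ {B0,B1,B2} = {B0,B1}; idom=B1
  B4: preds {B1,B2}: {B0,B1} ∩ {B0,B1,B2} = {B0,B1}; idom=B1
  B5: preds {B3,B4}: {B0,B1,B3} ∩ {B0,B1,B4} = {B0,B1}; idom=B1
  B6: preds {B3,B4,B5}: {B0,B1,B3} ∩ {B0,B1,B4} ∩ {B0,B1,B5} = {B0,B1}; idom=B1

DF walk-up:
  B1←B0: walk · to B0
  B1←B2: walk B2→B1 to B0
  B1←B4: walk B4→B1 to B0
  B3←B1: walk · to B1
  B3←B2: walk B2 to B1
  B4←B1: walk · to B1
  B4←B2: walk B2 to B1
  B5←B3: walk B3 to B1
  B5←B4: walk B4 to B1
  B6←B3: walk B3 to B1
  B6←B4: walk B4 to B1
  B6←B5: walk B5 to B1
  DF(B0)=∅
  DF(B1)={B1}
  DF(B2)={B1,B3,B4}
  DF(B3)={B5,B6}
  DF(B4)={B1,B5,B6}
  DF(B5)={B6}
  DF(B6)=∅

φ for u: defs {B1,B4,B5,B6}
  DF⁺ = {B1,B5,B6}

Answer: ["B1", "B5", "B6"]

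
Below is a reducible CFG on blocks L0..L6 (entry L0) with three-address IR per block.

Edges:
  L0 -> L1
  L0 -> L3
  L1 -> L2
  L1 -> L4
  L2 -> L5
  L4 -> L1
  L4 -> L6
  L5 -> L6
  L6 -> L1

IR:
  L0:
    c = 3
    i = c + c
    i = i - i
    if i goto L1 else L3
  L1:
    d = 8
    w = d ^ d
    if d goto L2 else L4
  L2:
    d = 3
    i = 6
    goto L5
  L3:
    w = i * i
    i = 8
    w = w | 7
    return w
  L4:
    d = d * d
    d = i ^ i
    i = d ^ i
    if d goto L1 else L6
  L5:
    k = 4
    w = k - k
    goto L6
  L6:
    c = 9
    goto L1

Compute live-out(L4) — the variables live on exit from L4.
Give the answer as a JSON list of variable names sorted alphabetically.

Answer: ["i"]

Analysis:
Per-block:
  L0: {c,i} / ∅
  L1: {d,w} / ∅
  L2: {d,i} / ∅
  L3: {i,w} / {i}
  L4: {d,i} / {d,i}
  L5: {k,w} / ∅
  L6: {c} / ∅

Backward fixpoint:
  live L0: ∅→{i}
  live L1: {i}→{d,i}
  live L2: ∅→{i}
  live L3: {i}→∅
  live L4: {d,i}→{i}
  live L5: {i}→{i}
  live L6: {i}→{i}

live-out(L4) = ["i"]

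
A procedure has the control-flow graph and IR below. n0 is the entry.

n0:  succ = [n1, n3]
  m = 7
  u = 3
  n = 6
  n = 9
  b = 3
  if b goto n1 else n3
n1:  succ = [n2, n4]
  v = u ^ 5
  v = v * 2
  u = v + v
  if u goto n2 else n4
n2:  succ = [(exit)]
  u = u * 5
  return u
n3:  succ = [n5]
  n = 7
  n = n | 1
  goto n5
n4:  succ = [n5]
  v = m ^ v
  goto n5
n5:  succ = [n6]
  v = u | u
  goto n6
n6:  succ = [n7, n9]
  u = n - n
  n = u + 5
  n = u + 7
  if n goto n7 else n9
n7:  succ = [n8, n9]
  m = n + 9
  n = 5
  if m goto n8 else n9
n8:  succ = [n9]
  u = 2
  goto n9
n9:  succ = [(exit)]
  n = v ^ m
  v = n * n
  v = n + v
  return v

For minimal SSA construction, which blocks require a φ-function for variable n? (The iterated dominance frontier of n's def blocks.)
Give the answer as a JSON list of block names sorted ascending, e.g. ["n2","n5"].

Answer: ["n5", "n9"]

Analysis:
idom tree: n1←n0 n2←n1 n3←n0 n4←n1 n5←n0 n6←n5 n7←n6 n8←n7 n9←n6
Join-block Dom:
  n5: preds {n3,n4}: {n0,n3} ∩ {n0,n1,n4} = {n0}; idom=n0
  n9: preds {n6,n7,n8}: {n0,n5,n6} ∩ {n0,n5,n6,n7} ∩ {n0,n5,n6,n7,n8} = {n0,n5,n6}; idom=n6

DF derivation:
  join n5 pred n3: n3 stop@n0
  join n5 pred n4: n4→n1 stop@n0
  join n9 pred n6: · stop@n6
  join n9 pred n7: n7 stop@n6
  join n9 pred n8: n8→n7 stop@n6
  n0: DF=∅
  n1: DF={n5}
  n2: DF=∅
  n3: DF={n5}
  n4: DF={n5}
  n5: DF=∅
  n6: DF=∅
  n7: DF={n9}
  n8: DF={n9}
  n9: DF=∅

φ for n: defs {n0,n3,n6,n7,n9}
  DF⁺ = {n5,n9}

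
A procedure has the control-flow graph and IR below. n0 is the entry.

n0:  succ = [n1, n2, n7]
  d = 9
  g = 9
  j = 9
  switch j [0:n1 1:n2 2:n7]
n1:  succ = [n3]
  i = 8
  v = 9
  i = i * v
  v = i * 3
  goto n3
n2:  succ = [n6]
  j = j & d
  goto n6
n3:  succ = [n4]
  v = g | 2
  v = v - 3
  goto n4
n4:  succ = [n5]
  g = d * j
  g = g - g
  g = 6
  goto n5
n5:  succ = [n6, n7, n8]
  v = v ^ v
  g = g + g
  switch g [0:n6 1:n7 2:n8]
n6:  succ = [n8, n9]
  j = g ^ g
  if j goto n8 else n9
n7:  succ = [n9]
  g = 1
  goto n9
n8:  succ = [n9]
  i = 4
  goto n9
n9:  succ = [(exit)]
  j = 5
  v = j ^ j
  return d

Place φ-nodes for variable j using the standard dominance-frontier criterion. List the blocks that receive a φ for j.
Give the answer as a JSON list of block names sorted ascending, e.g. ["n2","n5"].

Answer: ["n6", "n8", "n9"]

Analysis:
idom tree: n1←n0 n2←n0 n3←n1 n4←n3 n5←n4 n6←n0 n7←n0 n8←n0 n9←n0
Join-block Dom:
  n6: preds {n2,n5}: {n0,n2} ∩ {n0,n1,n3,n4,n5} = {n0}; idom=n0
  n7: preds {n0,n5}: {n0} ∩ {n0,n1,n3,n4,n5} = {n0}; idom=n0
  n8: preds {n5,n6}: {n0,n1,n3,n4,n5} ∩ {n0,n6} = {n0}; idom=n0
  n9: preds {n6,n7,n8}: {n0,n6} ∩ {n0,n7} ∩ {n0,n8} = {n0}; idom=n0

DF derivation:
  n6←n2: walk n2 to n0
  n6←n5: walk n5→n4→n3→n1 to n0
  n7←n0: walk · to n0
  n7←n5: walk n5→n4→n3→n1 to n0
  n8←n5: walk n5→n4→n3→n1 to n0
  n8←n6: walk n6 to n0
  n9←n6: walk n6 to n0
  n9←n7: walk n7 to n0
  n9←n8: walk n8 to n0
  n0: DF=∅
  n1: DF={n6,n7,n8}
  n2: DF={n6}
  n3: DF={n6,n7,n8}
  n4: DF={n6,n7,n8}
  n5: DF={n6,n7,n8}
  n6: DF={n8,n9}
  n7: DF={n9}
  n8: DF={n9}
  n9: DF=∅

φ for j: defs {n0,n2,n6,n9}
  DF⁺ = {n6,n8,n9}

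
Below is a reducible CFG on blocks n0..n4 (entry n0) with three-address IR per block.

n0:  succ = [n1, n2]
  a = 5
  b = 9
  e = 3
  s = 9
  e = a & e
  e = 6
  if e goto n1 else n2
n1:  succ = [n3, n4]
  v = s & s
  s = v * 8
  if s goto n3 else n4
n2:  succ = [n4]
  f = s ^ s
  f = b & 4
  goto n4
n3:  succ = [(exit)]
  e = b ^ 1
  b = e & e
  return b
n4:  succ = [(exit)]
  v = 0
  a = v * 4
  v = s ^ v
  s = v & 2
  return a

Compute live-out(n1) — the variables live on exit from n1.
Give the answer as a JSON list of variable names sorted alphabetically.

Answer: ["b", "s"]

Derivation:
def/use:
  n0 def {a,b,e,s} use ∅
  n1 def {s,v} use {s}
  n2 def {f} use {b,s}
  n3 def {b,e} use {b}
  n4 def {a,s,v} use {s}

Live sets:
  live n0: ∅→{b,s}
  live n1: {b,s}→{b,s}
  live n2: {b,s}→{s}
  live n3: {b}→∅
  live n4: {s}→∅

live-out(n1) = ["b", "s"]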